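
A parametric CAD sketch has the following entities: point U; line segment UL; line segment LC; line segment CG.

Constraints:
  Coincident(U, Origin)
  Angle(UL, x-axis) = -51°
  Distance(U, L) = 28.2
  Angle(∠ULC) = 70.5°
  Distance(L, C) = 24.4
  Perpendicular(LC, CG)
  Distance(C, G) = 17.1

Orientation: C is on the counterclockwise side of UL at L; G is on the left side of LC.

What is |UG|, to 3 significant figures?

17.7

∠ULC = 70.5°, so LC runs at -51.0° + (180° − 70.5°) = 58.5° from the x-axis; with |LC| = 24.4, C = L + 24.4·(cos 58.5°, sin 58.5°) = (30.5, -1.11). LC ⟂ CG; with |CG| = 17.1 on the left of LC, G = C + 17.1·(-0.853, 0.522) = (15.9, 7.82). Then |UG| = |G − U| = 17.7.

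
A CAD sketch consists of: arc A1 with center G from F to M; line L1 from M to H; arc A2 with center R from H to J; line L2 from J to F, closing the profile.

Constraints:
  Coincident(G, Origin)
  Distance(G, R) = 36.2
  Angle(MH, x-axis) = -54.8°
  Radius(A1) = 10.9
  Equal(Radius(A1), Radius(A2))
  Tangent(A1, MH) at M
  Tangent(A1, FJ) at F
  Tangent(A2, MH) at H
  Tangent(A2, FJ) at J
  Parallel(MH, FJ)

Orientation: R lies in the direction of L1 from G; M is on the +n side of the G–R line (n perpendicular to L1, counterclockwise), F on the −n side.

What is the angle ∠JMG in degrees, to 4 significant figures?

58.94°

The slot axis is L1's direction at -54.8°, so u = (cos -54.8°, sin -54.8°) = (0.5764, -0.8171) and n = (−sin -54.8°, cos -54.8°) = (0.8171, 0.5764). G is at the origin and R lies 36.2 along u from G, so R = 36.2·u = (20.87, -29.58). Tangency of A1 to both parallel lines with radius 10.9 puts M and F at G ± 10.9·n: M = (8.907, 6.283), F = (-8.907, -6.283). Equal radii place H and J the same way about R: H = R + 10.9·n = (29.77, -23.30), J = R − 10.9·n = (11.96, -35.86). Then cos ∠JMG = MJ·MG / (|MJ||MG|), giving 58.94°.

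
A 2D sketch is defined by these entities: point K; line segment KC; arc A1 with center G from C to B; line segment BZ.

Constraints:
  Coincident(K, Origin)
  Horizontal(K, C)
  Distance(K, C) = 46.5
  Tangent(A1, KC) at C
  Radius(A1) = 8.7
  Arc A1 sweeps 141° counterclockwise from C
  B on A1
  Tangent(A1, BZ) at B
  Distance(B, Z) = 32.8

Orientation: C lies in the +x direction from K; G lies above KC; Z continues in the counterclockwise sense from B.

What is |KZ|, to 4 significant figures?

44.78

K is at the origin; KC is horizontal with |KC| = 46.5 and C on the +x side, so C = (46.50, 0.000). The tangent condition forces GC to be normal to KC, so G = C + (0, 8.7) = (46.50, 8.700). On A1, C sits at bearing -90° from G; a 141° counterclockwise sweep puts B at bearing 51°, so B = G + 8.7·(cos 51°, sin 51°) = (51.98, 15.46). The tangent condition forces GB to be normal to BZ, so BZ runs along (−sin 51°, cos 51°); with |BZ| = 32.8, Z = (26.48, 36.10). Then |KZ| = |Z − K| = 44.78.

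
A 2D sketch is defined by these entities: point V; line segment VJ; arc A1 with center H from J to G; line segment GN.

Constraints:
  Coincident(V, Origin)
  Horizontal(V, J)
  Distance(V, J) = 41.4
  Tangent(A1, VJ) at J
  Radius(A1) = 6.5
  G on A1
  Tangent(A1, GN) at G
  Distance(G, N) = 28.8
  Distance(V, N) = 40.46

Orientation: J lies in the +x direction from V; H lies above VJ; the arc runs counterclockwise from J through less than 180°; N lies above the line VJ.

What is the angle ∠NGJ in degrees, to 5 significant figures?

112.38°

Checks: |HG| = 6.500 ✓; ∠(HG, GN) = 90.00° ✓; |GN| = 28.80 ✓; |VN| = 40.46 ✓.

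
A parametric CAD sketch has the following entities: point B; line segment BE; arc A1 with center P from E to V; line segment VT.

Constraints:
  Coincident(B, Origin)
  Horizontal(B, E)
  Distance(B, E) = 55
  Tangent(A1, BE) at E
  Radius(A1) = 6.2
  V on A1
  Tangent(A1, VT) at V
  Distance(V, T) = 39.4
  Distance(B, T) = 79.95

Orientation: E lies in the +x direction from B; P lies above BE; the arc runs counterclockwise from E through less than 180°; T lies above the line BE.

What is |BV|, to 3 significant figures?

61.4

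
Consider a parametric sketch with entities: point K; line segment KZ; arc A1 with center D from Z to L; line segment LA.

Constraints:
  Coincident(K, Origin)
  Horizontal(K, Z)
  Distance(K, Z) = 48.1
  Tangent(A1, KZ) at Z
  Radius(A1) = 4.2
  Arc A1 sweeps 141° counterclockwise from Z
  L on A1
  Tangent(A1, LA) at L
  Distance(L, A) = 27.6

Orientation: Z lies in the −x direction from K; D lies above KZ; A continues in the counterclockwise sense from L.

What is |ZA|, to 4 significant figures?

31.15

On A1, Z sits at bearing -90° from D; a 141° counterclockwise sweep puts L at bearing 51°, so L = D + 4.2·(cos 51°, sin 51°) = (-45.46, 7.464). Since A1 is tangent to LA there, DL ⟂ LA, so LA runs along (−sin 51°, cos 51°); with |LA| = 27.6, A = (-66.91, 24.83). Then |ZA| = |A − Z| = 31.15.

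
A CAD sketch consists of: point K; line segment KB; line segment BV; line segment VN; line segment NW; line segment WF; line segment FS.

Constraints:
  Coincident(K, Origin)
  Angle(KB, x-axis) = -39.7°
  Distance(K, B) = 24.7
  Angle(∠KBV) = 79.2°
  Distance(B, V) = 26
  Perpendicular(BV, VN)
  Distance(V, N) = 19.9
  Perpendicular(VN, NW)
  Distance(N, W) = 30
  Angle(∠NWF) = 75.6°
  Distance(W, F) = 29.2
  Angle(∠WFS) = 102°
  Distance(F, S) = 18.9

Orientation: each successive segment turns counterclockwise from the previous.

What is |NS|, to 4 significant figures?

27.76

∠NWF = 75.6° gives WF at -14.50° from the x-axis; with |WF| = 29.2, F = (27.92, -16.97). ∠WFS = 102.0° gives FS at 63.50° from the x-axis; with |FS| = 18.9, S = (36.35, -0.05894). Then |NS| = |S − N| = 27.76.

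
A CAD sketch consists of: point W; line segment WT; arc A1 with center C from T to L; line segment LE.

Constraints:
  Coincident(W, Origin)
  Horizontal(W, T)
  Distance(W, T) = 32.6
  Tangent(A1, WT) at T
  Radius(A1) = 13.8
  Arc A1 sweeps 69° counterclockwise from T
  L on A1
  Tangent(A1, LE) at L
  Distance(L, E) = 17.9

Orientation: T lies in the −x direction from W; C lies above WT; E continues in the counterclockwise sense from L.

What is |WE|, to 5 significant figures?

28.819

W is at the origin; W and T share the same y with |WT| = 32.6 and T on the −x side, so T = (-32.600, 0.0000). The tangent condition forces CT to be normal to WT, so C = T + (0, 13.8) = (-32.600, 13.800). On A1, T sits at bearing -90° from C; a 69° counterclockwise sweep puts L at bearing -21°, so L = C + 13.8·(cos -21°, sin -21°) = (-19.717, 8.8545). A1 meets LE tangentially, so CL is at right angles to LE, so LE runs along (−sin -21°, cos -21°); with |LE| = 17.9, E = (-13.302, 25.566). Then |WE| = |E − W| = 28.819.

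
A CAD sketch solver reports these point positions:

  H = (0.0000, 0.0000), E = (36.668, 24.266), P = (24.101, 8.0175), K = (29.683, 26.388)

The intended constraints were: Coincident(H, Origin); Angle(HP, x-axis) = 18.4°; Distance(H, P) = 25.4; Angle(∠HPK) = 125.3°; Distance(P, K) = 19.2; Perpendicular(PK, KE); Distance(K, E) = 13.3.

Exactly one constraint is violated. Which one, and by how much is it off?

Distance(K, E) = 13.3 — off by 6.00.

H = (0.00, 0.00) ✓; HP at 18.40° ✓; |HP| = 25.40 ✓; ∠HPK = 125.3° ✓; |PK| = 19.20 ✓; ∠(PK, KE) = 90.00° ✓; |KE| = 7.300 ✗.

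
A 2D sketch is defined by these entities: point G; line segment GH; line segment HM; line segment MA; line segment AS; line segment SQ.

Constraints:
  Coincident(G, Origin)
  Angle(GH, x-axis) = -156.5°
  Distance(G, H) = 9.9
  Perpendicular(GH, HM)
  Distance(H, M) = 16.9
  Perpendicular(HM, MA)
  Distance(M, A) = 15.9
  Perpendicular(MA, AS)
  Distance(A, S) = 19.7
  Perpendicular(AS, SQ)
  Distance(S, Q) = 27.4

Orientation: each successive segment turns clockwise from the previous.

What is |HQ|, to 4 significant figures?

11.84

MA ⟂ AS, so AS runs at -66.50°; with |AS| = 19.7, S = (6.619, -0.1753). AS ⟂ SQ, so SQ runs at -156.5°; with |SQ| = 27.4, Q = (-18.51, -11.10). Then |HQ| = |Q − H| = 11.84.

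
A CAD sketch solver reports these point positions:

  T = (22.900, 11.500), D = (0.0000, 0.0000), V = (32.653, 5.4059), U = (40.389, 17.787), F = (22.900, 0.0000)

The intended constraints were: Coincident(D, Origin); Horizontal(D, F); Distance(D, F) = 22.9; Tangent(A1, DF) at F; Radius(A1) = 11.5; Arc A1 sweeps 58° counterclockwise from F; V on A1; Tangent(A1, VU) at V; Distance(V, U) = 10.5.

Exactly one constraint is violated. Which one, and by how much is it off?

Distance(V, U) = 10.5 — off by 4.10.

D = (0.00, 0.00) ✓; D.y = 0.00, F.y = 0.00 ✓; |DF| = 22.90 ✓; ∠(TF, FD) = 90.00° ✓; |TF| = 11.50 ✓; bearing(T→V) − bearing(T→F) = 58.00° ✓; |TV| = 11.50 ✓; ∠(TV, VU) = 90.00° ✓; |VU| = 14.60 ✗.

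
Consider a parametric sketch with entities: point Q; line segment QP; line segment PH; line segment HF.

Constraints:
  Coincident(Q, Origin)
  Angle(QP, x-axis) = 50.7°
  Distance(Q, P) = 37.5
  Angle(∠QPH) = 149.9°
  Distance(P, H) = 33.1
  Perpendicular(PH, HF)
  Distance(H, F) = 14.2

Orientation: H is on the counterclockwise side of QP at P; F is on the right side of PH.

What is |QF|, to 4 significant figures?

73.38

Q is at the origin; QP runs at 50.7° with length 37.5, so P = 37.5·(cos 50.7°, sin 50.7°) = (23.75, 29.02). ∠QPH = 149.9°, so PH runs at 50.7° + (180° − 149.9°) = 80.80° from the x-axis; with |PH| = 33.1, H = P + 33.1·(cos 80.80°, sin 80.80°) = (29.04, 61.69). The perpendicularity gives HF at right angles to PH; with |HF| = 14.2 on the right of PH, F = H + 14.2·(0.9871, -0.1599) = (43.06, 59.42). Then |QF| = |F − Q| = 73.38.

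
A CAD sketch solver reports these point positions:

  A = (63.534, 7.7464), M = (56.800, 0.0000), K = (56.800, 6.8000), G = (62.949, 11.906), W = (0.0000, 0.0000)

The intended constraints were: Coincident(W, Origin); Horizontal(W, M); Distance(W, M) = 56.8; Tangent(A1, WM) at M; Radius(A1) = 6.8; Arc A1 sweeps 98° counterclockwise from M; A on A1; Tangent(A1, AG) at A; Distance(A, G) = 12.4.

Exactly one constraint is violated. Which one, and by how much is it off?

Distance(A, G) = 12.4 — off by 8.20.

W = (0.00, 0.00) ✓; W.y = 0.00, M.y = 0.00 ✓; |WM| = 56.80 ✓; ∠(KM, MW) = 90.00° ✓; |KM| = 6.800 ✓; bearing(K→A) − bearing(K→M) = 98.00° ✓; |KA| = 6.800 ✓; ∠(KA, AG) = 89.99° ✓; |AG| = 4.201 ✗.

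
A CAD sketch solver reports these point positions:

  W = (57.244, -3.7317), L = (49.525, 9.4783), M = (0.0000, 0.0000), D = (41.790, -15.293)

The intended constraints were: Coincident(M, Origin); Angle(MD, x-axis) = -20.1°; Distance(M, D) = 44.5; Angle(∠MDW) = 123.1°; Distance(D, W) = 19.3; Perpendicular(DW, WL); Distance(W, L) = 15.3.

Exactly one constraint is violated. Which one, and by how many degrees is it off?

Perpendicular(DW, WL) — off by 6.50°.

M = (0.00, 0.00) ✓; MD at -20.10° ✓; |MD| = 44.50 ✓; ∠MDW = 123.1° ✓; |DW| = 19.30 ✓; ∠(DW, WL) = 83.50° ✗; |WL| = 15.30 ✓.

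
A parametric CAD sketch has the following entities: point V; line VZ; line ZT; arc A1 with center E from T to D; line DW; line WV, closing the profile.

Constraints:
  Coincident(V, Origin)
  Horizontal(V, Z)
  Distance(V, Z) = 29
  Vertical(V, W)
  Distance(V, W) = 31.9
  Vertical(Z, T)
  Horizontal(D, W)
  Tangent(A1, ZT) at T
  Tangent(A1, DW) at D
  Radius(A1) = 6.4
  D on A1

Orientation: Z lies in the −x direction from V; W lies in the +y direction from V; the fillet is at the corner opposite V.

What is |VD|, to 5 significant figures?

39.094

The virtual corner opposite V is at (-29.000, 31.900). Tangency of A1 to ZT means the radius ET is perpendicular to ZT and since A1 is tangent to DW there, ED ⟂ DW, with radius 6.4, so the center E sits 6.4 in from both sides at E = (-22.600, 25.500). That places the tangent points at T = (-29.000, 25.500) on ZT and D = (-22.600, 31.900) on DW. Then |VD| = |D − V| = 39.094.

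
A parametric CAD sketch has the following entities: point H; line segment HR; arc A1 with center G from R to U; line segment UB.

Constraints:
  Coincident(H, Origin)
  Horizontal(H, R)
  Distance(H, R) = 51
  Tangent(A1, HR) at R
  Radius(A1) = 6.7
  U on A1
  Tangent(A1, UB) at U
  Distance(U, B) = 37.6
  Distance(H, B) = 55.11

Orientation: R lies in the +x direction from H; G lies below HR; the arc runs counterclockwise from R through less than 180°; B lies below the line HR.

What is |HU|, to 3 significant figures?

44.8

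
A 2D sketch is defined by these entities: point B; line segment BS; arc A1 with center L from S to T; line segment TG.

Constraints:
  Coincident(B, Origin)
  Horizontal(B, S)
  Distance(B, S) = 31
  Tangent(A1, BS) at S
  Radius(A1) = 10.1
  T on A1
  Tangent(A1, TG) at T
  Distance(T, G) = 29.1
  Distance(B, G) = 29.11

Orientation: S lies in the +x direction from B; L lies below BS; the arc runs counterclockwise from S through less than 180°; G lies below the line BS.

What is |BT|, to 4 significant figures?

23.08

B is at the origin; BS is horizontal with |BS| = 31.0 and S on the +x side, so S = (31.00, 0.000). The tangent condition forces LS to be normal to BS, so L = S + (0, -10.1) = (31.00, -10.10). Since LT ⟂ TG (tangency), |LG| = √(10.1² + 29.1²) = 30.80 regardless of where T sits on A1. So G lies on both circle(B, 29.11) and circle(L, 30.80); the below-BS intersection is G = (6.246, -28.43). T is the foot of the tangent from G: T = (22.66, -4.403).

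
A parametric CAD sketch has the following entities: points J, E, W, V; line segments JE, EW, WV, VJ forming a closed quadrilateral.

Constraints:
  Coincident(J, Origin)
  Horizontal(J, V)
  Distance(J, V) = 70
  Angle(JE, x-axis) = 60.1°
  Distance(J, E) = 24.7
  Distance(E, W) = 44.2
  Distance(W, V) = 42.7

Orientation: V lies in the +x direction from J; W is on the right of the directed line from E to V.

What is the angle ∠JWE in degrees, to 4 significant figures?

33.97°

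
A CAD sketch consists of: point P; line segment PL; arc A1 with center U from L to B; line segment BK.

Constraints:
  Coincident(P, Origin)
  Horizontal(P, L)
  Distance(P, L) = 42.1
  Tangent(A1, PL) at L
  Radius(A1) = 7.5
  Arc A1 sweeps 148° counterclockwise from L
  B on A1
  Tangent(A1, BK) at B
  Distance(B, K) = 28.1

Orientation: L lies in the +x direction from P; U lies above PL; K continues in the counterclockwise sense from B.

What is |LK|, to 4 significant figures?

34.94

On A1, L sits at bearing -90° from U; a 148° counterclockwise sweep puts B at bearing 58°, so B = U + 7.5·(cos 58°, sin 58°) = (46.07, 13.86). The tangent condition forces UB to be normal to BK, so BK runs along (−sin 58°, cos 58°); with |BK| = 28.1, K = (22.24, 28.75). Then |LK| = |K − L| = 34.94.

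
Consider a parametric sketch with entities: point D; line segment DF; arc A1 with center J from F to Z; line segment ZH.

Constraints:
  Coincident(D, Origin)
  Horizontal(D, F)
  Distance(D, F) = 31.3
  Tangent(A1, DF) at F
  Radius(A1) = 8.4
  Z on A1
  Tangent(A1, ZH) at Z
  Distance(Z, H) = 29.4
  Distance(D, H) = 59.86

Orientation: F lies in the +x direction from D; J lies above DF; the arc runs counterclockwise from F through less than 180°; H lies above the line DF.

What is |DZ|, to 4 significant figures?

39.38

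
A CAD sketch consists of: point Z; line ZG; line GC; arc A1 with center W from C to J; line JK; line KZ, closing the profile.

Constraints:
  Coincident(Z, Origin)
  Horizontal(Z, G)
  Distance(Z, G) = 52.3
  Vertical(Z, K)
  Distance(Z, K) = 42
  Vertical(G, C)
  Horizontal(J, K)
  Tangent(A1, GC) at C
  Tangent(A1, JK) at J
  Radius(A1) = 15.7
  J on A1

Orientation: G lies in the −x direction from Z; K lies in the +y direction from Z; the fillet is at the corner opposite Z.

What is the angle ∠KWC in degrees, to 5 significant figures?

156.78°

Z is at the origin; Z and G share the same y with |ZG| = 52.3 and G on the −x side, so G = (-52.300, 0.0000). ZK is vertical with |ZK| = 42.0 and K on the +y side, so K = (0.0000, 42.000). The virtual corner opposite Z is at (-52.300, 42.000). Since A1 is tangent to GC there, WC ⟂ GC and tangency of A1 to JK means the radius WJ is perpendicular to JK, with radius 15.7, so the center W sits 15.7 in from both sides at W = (-36.600, 26.300). That places the tangent points at C = (-52.300, 26.300) on GC and J = (-36.600, 42.000) on JK. Then cos ∠KWC = WK·WC / (|WK||WC|), giving 156.78°.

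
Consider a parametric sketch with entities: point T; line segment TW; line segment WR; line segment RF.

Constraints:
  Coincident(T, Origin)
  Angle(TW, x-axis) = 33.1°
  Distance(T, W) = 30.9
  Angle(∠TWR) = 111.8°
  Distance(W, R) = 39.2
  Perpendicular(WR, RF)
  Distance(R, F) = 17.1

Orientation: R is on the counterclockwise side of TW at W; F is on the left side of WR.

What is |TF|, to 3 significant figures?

52.0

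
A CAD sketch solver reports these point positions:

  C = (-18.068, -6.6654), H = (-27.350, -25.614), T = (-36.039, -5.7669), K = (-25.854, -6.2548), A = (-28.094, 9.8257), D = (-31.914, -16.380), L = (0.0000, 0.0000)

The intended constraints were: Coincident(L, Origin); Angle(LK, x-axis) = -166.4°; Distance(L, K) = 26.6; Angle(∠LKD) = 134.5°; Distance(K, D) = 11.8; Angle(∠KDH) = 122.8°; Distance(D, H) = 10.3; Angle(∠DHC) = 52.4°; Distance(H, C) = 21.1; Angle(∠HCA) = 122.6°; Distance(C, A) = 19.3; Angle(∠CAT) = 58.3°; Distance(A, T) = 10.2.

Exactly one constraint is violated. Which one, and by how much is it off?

Distance(A, T) = 10.2 — off by 7.30.

L = (0.00, 0.00) ✓; LK at -166.4° ✓; |LK| = 26.60 ✓; ∠LKD = 134.5° ✓; |KD| = 11.80 ✓; ∠KDH = 122.8° ✓; |DH| = 10.30 ✓; ∠DHC = 52.40° ✓; |HC| = 21.10 ✓; ∠HCA = 122.6° ✓; |CA| = 19.30 ✓; ∠CAT = 58.30° ✓; |AT| = 17.50 ✗.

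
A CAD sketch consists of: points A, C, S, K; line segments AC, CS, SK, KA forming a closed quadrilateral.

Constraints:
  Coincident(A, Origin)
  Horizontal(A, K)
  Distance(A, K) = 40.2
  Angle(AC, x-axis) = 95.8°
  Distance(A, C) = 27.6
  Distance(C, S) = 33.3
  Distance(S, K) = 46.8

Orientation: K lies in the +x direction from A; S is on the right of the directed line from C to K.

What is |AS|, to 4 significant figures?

8.437

A is at the origin; A and K share the same y with |AK| = 40.2 and K in +x, so K = (40.2, 0). AC runs at 95.8° with |AC| = 27.6, so C = (-2.789, 27.46). S is determined by |CS| = 33.3 and |SK| = 46.8 together: it lies at the intersection of circle(C, 33.3) and circle(K, 46.8). With |CK| = 51.01, the foot of the radical line on CK is 14.91 from C and the perpendicular offset is √(33.3² − 14.91²) = 29.78. Taking the right-of-CK solution: S = (-6.256, -5.660).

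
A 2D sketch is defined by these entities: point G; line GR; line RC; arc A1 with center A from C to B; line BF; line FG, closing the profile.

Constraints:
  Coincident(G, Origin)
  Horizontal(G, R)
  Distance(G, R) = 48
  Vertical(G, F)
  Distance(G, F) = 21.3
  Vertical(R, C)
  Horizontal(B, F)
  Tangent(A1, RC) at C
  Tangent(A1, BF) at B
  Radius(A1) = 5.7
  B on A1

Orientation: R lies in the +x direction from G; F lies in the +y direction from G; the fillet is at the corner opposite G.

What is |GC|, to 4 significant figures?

50.47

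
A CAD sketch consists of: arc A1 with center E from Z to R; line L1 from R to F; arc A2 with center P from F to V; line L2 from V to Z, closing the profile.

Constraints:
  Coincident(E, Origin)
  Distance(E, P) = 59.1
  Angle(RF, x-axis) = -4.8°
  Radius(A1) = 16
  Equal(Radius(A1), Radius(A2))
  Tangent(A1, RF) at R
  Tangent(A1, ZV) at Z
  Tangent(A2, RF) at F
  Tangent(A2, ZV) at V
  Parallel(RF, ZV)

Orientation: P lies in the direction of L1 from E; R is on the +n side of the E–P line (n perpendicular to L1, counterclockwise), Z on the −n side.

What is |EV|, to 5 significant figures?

61.228

The slot axis is L1's direction at -4.8°, so u = (cos -4.8°, sin -4.8°) = (0.99649, -0.083678) and n = (−sin -4.8°, cos -4.8°) = (0.083678, 0.99649). E is at the origin and P lies 59.1 along u from E, so P = 59.1·u = (58.893, -4.9454). Tangency of A1 to both parallel lines with radius 16.0 puts R and Z at E ± 16.0·n: R = (1.3388, 15.944), Z = (-1.3388, -15.944). Equal radii place F and V the same way about P: F = P + 16.0·n = (60.232, 10.999), V = P − 16.0·n = (57.554, -20.889). Then |EV| = |V − E| = 61.228.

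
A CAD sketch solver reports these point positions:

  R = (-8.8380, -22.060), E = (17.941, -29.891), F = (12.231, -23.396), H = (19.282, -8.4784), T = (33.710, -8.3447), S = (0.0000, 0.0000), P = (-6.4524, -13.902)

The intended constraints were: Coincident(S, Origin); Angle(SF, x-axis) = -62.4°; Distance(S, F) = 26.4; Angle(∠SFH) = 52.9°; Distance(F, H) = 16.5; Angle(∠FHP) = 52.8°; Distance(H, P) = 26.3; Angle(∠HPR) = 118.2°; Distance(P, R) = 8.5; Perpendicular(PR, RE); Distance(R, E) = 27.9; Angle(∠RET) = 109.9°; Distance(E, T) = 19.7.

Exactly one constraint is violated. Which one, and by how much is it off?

Distance(E, T) = 19.7 — off by 7.00.

S = (0.00, 0.00) ✓; SF at -62.40° ✓; |SF| = 26.40 ✓; ∠SFH = 52.90° ✓; |FH| = 16.50 ✓; ∠FHP = 52.80° ✓; |HP| = 26.30 ✓; ∠HPR = 118.2° ✓; |PR| = 8.500 ✓; ∠(PR, RE) = 90.00° ✓; |RE| = 27.90 ✓; ∠RET = 109.9° ✓; |ET| = 26.70 ✗.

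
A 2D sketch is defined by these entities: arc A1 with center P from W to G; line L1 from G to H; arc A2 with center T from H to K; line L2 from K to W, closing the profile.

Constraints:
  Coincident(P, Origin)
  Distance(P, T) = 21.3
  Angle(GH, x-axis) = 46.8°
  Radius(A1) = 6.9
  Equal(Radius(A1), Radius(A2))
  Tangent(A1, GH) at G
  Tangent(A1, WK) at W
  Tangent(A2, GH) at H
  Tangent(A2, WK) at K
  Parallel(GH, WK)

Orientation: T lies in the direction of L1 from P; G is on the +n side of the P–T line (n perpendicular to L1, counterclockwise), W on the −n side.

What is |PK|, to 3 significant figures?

22.4

The slot axis is L1's direction at 46.8°, so u = (cos 46.8°, sin 46.8°) = (0.685, 0.729) and n = (−sin 46.8°, cos 46.8°) = (-0.729, 0.685). P is at the origin and T lies 21.3 along u from P, so T = 21.3·u = (14.6, 15.5). Tangency of A1 to both parallel lines with radius 6.9 puts G and W at P ± 6.9·n: G = (-5.03, 4.72), W = (5.03, -4.72). Equal radii place H and K the same way about T: H = T + 6.9·n = (9.55, 20.3), K = T − 6.9·n = (19.6, 10.8). Then |PK| = |K − P| = 22.4.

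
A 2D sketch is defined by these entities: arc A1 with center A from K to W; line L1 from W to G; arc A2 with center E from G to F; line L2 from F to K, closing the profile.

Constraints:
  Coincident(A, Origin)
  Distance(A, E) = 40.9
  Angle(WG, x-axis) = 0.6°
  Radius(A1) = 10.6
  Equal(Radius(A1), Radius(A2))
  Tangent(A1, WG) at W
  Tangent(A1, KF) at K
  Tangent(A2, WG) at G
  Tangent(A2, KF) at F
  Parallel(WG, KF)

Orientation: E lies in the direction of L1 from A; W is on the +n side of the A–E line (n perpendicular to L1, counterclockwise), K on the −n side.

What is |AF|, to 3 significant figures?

42.3

The slot axis is L1's direction at 0.6°, so u = (cos 0.6°, sin 0.6°) = (1.00, 0.0105) and n = (−sin 0.6°, cos 0.6°) = (-0.0105, 1.00). A is at the origin and E lies 40.9 along u from A, so E = 40.9·u = (40.9, 0.428). Tangency of A1 to both parallel lines with radius 10.6 puts W and K at A ± 10.6·n: W = (-0.111, 10.6), K = (0.111, -10.6). Equal radii place G and F the same way about E: G = E + 10.6·n = (40.8, 11.0), F = E − 10.6·n = (41.0, -10.2). Then |AF| = |F − A| = 42.3.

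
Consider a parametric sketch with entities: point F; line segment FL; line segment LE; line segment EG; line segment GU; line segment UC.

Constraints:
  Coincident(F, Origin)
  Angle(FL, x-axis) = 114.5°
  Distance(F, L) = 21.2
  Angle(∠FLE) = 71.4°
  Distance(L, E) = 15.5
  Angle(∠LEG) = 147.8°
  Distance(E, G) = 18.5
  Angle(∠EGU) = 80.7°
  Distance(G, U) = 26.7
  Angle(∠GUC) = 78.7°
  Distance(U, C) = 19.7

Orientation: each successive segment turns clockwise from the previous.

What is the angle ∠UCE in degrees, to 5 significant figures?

98.240°

F is at the origin; FL runs at 114.5° with length 21.2, so L = (-8.7915, 19.291). ∠FLE = 71.4° gives LE at 5.9000° from the x-axis; with |LE| = 15.5, E = (6.6264, 20.884). ∠LEG = 147.8° gives EG at -26.300° from the x-axis; with |EG| = 18.5, G = (23.211, 12.688). ∠EGU = 80.7° gives GU at -125.60° from the x-axis; with |GU| = 26.7, U = (7.6687, -9.0221). ∠GUC = 78.7° gives UC at 133.10° from the x-axis; with |UC| = 19.7, C = (-5.7918, 5.3621). Then cos ∠UCE = CU·CE / (|CU||CE|), giving 98.240°.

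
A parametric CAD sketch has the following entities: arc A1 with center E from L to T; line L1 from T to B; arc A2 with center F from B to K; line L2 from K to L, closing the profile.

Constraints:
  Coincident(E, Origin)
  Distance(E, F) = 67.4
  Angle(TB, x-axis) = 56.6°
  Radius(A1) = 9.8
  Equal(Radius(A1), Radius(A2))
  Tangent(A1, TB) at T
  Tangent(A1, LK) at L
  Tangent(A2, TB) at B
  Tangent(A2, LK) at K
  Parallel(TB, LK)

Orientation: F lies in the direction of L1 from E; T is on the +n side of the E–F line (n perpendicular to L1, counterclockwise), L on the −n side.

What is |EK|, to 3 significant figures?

68.1

Tangency of A1 to both parallel lines with radius 9.8 puts T and L at E ± 9.8·n: T = (-8.18, 5.39), L = (8.18, -5.39). Equal radii place B and K the same way about F: B = F + 9.8·n = (28.9, 61.7), K = F − 9.8·n = (45.3, 50.9). Then |EK| = |K − E| = 68.1.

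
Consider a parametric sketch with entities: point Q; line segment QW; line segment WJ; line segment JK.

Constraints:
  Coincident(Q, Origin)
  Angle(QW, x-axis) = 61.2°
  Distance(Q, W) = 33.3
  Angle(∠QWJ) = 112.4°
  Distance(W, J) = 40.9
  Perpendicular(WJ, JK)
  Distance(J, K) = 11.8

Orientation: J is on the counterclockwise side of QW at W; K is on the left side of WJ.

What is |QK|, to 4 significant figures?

56.85

Q is at the origin; QW runs at 61.2° with length 33.3, so W = 33.3·(cos 61.2°, sin 61.2°) = (16.04, 29.18). ∠QWJ = 112.4°, so WJ runs at 61.2° + (180° − 112.4°) = 128.8° from the x-axis; with |WJ| = 40.9, J = W + 40.9·(cos 128.8°, sin 128.8°) = (-9.586, 61.06). The perpendicularity gives JK at right angles to WJ; with |JK| = 11.8 on the left of WJ, K = J + 11.8·(-0.7793, -0.6266) = (-18.78, 53.66). Then |QK| = |K − Q| = 56.85.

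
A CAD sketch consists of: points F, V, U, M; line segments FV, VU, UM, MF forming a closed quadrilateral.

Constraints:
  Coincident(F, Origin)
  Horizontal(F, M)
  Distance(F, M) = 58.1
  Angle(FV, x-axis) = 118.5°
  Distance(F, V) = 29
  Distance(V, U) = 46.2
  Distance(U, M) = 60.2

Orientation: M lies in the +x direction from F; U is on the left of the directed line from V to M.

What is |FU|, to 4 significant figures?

56.26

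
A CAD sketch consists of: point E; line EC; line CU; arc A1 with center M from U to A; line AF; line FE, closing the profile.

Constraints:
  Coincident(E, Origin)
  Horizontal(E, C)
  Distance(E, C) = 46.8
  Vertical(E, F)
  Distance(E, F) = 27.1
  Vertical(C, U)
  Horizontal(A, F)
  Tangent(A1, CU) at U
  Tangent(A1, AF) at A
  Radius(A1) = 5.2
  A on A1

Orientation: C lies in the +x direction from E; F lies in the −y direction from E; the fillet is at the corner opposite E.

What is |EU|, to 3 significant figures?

51.7

E is at the origin; EC is horizontal with |EC| = 46.8 and C on the +x side, so C = (46.8, 0.00). E and F share the same x with |EF| = 27.1 and F on the −y side, so F = (0.00, -27.1). The virtual corner opposite E is at (46.8, -27.1). The tangent condition forces MU to be normal to CU and A1 meets AF tangentially, so MA is at right angles to AF, with radius 5.2, so the center M sits 5.2 in from both sides at M = (41.6, -21.9). That places the tangent points at U = (46.8, -21.9) on CU and A = (41.6, -27.1) on AF. Then |EU| = |U − E| = 51.7.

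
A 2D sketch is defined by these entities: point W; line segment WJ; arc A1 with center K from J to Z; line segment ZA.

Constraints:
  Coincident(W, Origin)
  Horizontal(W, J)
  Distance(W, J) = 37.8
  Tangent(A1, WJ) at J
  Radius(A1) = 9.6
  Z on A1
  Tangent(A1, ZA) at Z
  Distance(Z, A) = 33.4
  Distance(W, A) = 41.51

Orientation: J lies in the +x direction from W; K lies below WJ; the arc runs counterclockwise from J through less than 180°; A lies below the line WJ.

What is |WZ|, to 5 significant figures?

29.464

W is at the origin; WJ is horizontal with |WJ| = 37.8 and J on the +x side, so J = (37.800, 0.0000). The tangent condition forces KJ to be normal to WJ, so K = J + (0, -9.6) = (37.800, -9.6000). Since KZ ⟂ ZA (tangency), |KA| = √(9.6² + 33.4²) = 34.752 regardless of where Z sits on A1. So A lies on both circle(W, 41.51) and circle(K, 34.752); the below-WJ intersection is A = (17.360, -37.706). Z is the foot of the tangent from A: Z = (28.778, -6.3180).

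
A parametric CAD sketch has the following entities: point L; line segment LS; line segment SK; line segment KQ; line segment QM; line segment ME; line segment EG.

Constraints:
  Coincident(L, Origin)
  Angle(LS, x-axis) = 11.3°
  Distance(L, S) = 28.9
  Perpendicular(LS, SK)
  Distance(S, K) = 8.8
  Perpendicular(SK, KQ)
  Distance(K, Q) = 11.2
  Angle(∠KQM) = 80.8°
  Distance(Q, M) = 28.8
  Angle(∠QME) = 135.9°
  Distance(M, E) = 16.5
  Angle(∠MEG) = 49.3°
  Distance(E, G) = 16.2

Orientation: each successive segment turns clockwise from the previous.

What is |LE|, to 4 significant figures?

46.18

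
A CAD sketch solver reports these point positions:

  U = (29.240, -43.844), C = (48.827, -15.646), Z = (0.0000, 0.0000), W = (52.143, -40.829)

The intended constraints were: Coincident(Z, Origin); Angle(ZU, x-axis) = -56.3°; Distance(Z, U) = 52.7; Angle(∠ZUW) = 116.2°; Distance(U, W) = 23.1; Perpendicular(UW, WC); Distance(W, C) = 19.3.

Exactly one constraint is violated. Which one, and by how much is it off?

Distance(W, C) = 19.3 — off by 6.10.

Z = (0.00, 0.00) ✓; ZU at -56.30° ✓; |ZU| = 52.70 ✓; ∠ZUW = 116.2° ✓; |UW| = 23.10 ✓; ∠(UW, WC) = 90.00° ✓; |WC| = 25.40 ✗.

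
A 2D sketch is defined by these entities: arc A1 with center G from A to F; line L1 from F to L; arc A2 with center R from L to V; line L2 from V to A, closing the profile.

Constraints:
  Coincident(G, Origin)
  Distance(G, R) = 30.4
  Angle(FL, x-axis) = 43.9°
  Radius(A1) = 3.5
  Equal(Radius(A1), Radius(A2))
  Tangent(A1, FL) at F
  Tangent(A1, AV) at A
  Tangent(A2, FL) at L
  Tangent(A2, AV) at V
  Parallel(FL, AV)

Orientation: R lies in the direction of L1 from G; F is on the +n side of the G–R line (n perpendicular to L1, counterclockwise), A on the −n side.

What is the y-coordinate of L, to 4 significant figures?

23.60

The slot axis is L1's direction at 43.9°, so u = (cos 43.9°, sin 43.9°) = (0.7206, 0.6934) and n = (−sin 43.9°, cos 43.9°) = (-0.6934, 0.7206). G is at the origin and R lies 30.4 along u from G, so R = 30.4·u = (21.90, 21.08). Tangency of A1 to both parallel lines with radius 3.5 puts F and A at G ± 3.5·n: F = (-2.427, 2.522), A = (2.427, -2.522). Equal radii place L and V the same way about R: L = R + 3.5·n = (19.48, 23.60), V = R − 3.5·n = (24.33, 18.56). So L.y = 23.60.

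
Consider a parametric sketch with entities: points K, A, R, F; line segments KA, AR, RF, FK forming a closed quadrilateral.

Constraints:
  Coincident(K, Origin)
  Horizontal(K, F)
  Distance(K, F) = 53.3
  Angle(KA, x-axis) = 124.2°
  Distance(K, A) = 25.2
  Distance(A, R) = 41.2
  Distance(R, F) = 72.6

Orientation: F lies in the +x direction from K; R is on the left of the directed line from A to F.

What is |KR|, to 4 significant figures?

56.54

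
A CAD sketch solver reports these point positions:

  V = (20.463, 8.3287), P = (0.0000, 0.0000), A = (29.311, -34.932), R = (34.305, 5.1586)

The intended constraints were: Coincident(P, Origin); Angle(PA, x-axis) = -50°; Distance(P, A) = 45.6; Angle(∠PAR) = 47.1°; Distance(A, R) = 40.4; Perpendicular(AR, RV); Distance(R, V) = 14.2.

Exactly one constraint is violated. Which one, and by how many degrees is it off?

Perpendicular(AR, RV) — off by 5.80°.

P = (0.00, 0.00) ✓; PA at -50.00° ✓; |PA| = 45.60 ✓; ∠PAR = 47.10° ✓; |AR| = 40.40 ✓; ∠(AR, RV) = 84.20° ✗; |RV| = 14.20 ✓.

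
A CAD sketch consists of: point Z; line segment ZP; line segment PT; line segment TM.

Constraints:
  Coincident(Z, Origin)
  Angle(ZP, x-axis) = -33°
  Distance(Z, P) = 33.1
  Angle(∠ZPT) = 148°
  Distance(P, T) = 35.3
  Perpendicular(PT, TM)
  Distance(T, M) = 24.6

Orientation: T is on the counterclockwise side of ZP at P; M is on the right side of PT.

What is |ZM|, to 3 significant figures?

76.1

Z is at the origin; ZP runs at -33.0° with length 33.1, so P = 33.1·(cos -33.0°, sin -33.0°) = (27.8, -18.0). ∠ZPT = 148.0°, so PT runs at -33.0° + (180° − 148.0°) = -1.00° from the x-axis; with |PT| = 35.3, T = P + 35.3·(cos -1.00°, sin -1.00°) = (63.1, -18.6). The perpendicularity gives TM at right angles to PT; with |TM| = 24.6 on the right of PT, M = T + 24.6·(-0.0175, -1.00) = (62.6, -43.2). Then |ZM| = |M − Z| = 76.1.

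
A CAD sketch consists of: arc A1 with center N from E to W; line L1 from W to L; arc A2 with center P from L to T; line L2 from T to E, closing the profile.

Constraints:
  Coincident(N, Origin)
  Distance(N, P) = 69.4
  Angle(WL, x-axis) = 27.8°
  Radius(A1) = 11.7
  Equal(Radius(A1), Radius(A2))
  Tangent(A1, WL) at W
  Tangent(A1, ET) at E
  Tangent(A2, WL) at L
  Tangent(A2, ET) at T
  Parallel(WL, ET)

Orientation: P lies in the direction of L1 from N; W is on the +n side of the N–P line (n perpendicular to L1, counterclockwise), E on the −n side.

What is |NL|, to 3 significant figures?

70.4

The slot axis is L1's direction at 27.8°, so u = (cos 27.8°, sin 27.8°) = (0.885, 0.466) and n = (−sin 27.8°, cos 27.8°) = (-0.466, 0.885). N is at the origin and P lies 69.4 along u from N, so P = 69.4·u = (61.4, 32.4). Tangency of A1 to both parallel lines with radius 11.7 puts W and E at N ± 11.7·n: W = (-5.46, 10.3), E = (5.46, -10.3). Equal radii place L and T the same way about P: L = P + 11.7·n = (55.9, 42.7), T = P − 11.7·n = (66.8, 22.0). Then |NL| = |L − N| = 70.4.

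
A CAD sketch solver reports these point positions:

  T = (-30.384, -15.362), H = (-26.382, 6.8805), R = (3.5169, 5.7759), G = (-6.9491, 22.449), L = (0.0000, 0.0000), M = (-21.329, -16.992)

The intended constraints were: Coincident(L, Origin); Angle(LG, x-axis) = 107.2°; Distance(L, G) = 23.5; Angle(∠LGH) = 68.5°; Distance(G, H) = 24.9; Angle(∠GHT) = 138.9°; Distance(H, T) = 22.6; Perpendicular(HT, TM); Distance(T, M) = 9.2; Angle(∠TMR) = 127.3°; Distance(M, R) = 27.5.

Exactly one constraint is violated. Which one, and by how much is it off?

Distance(M, R) = 27.5 — off by 6.20.

L = (0.00, 0.00) ✓; LG at 107.2° ✓; |LG| = 23.50 ✓; ∠LGH = 68.50° ✓; |GH| = 24.90 ✓; ∠GHT = 138.9° ✓; |HT| = 22.60 ✓; ∠(HT, TM) = 90.00° ✓; |TM| = 9.201 ✓; ∠TMR = 127.3° ✓; |MR| = 33.70 ✗.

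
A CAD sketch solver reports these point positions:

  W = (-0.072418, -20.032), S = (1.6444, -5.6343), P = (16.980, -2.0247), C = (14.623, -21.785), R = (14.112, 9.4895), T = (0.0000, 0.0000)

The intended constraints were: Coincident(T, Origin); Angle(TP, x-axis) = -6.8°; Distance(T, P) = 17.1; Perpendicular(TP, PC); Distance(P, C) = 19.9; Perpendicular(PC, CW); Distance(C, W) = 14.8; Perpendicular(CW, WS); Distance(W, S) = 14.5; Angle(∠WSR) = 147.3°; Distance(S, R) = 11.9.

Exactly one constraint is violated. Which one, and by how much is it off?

Distance(S, R) = 11.9 — off by 7.70.

T = (0.00, 0.00) ✓; TP at -6.800° ✓; |TP| = 17.10 ✓; ∠(TP, PC) = 90.00° ✓; |PC| = 19.90 ✓; ∠(PC, CW) = 90.00° ✓; |CW| = 14.80 ✓; ∠(CW, WS) = 90.00° ✓; |WS| = 14.50 ✓; ∠WSR = 147.3° ✓; |SR| = 19.60 ✗.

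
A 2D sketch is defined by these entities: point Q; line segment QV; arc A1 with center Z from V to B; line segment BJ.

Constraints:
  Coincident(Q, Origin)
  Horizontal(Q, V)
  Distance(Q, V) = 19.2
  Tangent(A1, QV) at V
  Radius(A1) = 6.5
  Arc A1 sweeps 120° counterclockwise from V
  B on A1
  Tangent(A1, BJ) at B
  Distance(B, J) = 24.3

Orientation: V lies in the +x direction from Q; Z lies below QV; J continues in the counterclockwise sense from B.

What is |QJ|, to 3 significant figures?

40.1

Q is at the origin; QV is horizontal with |QV| = 19.2 and V on the +x side, so V = (19.2, 0.00). A1 meets QV tangentially, so ZV is at right angles to QV, so Z = V + (0, -6.5) = (19.2, -6.50). On A1, V sits at bearing 90° from Z; a 120° counterclockwise sweep puts B at bearing 210°, so B = Z + 6.5·(cos 210°, sin 210°) = (13.6, -9.75). A1 meets BJ tangentially, so ZB is at right angles to BJ, so BJ runs along (−sin 210°, cos 210°); with |BJ| = 24.3, J = (25.7, -30.8). Then |QJ| = |J − Q| = 40.1.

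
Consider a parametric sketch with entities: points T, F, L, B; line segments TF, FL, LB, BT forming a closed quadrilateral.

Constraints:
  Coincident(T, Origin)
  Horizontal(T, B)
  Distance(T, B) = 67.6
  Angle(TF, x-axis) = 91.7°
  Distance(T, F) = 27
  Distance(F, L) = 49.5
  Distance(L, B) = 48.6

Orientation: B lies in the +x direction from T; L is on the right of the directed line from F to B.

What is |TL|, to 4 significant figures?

27.79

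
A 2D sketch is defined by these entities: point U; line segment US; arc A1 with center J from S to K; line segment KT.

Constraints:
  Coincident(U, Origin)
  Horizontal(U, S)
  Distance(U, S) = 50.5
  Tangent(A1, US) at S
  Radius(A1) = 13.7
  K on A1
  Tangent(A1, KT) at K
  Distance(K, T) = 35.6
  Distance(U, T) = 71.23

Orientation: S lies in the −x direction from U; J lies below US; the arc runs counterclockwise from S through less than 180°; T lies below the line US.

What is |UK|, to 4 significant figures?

65.91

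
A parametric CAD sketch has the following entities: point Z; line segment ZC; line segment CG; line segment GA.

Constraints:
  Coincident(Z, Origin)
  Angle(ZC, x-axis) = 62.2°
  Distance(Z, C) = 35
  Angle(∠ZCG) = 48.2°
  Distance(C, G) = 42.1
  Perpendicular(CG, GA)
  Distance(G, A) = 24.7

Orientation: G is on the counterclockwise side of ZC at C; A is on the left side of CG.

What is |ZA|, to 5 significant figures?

18.823

∠ZCG = 48.2°, so CG runs at 62.2° + (180° − 48.2°) = 194.00° from the x-axis; with |CG| = 42.1, G = C + 42.1·(cos 194.00°, sin 194.00°) = (-24.526, 20.775). The perpendicularity gives GA at right angles to CG; with |GA| = 24.7 on the left of CG, A = G + 24.7·(0.24192, -0.97030) = (-18.550, -3.1909). Then |ZA| = |A − Z| = 18.823.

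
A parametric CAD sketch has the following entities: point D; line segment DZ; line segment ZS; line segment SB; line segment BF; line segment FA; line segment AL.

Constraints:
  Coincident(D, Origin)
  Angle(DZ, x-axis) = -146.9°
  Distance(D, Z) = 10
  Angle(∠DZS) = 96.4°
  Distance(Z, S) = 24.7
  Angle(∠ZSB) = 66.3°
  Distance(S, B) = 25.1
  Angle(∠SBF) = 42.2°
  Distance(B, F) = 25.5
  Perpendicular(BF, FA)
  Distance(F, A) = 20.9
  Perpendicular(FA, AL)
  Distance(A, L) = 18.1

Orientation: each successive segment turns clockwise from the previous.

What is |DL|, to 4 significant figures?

33.20

D is at the origin; DZ runs at -146.9° with length 10.0, so Z = (-8.377, -5.461). ∠DZS = 96.4° gives ZS at 129.5° from the x-axis; with |ZS| = 24.7, S = (-24.09, 13.60). ∠ZSB = 66.3° gives SB at 15.80° from the x-axis; with |SB| = 25.1, B = (0.06335, 20.43). ∠SBF = 42.2° gives BF at -122.0° from the x-axis; with |BF| = 25.5, F = (-13.45, -1.193). BF is perpendicular to FA, so FA runs at 148.0°; with |FA| = 20.9, A = (-31.17, 9.882). FA is perpendicular to AL, so AL runs at 58.00°; with |AL| = 18.1, L = (-21.58, 25.23). Then |DL| = |L − D| = 33.20.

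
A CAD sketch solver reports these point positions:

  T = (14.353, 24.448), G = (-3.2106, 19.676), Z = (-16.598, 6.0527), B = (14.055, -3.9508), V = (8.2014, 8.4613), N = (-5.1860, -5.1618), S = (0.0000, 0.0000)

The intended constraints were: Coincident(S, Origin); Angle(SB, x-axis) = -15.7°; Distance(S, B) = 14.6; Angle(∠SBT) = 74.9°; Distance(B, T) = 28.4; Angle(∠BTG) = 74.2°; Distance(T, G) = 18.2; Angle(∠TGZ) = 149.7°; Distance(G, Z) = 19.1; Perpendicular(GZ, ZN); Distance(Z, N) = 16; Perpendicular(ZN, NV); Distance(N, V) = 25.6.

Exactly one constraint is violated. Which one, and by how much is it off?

Distance(N, V) = 25.6 — off by 6.50.

S = (0.00, 0.00) ✓; SB at -15.70° ✓; |SB| = 14.60 ✓; ∠SBT = 74.90° ✓; |BT| = 28.40 ✓; ∠BTG = 74.20° ✓; |TG| = 18.20 ✓; ∠TGZ = 149.7° ✓; |GZ| = 19.10 ✓; ∠(GZ, ZN) = 90.00° ✓; |ZN| = 16.00 ✓; ∠(ZN, NV) = 90.00° ✓; |NV| = 19.10 ✗.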